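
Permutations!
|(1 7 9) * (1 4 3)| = |(1 7 9 4 3)| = 5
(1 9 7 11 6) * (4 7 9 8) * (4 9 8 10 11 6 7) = (1 10 11 7 6)(8 9) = [0, 10, 2, 3, 4, 5, 1, 6, 9, 8, 11, 7]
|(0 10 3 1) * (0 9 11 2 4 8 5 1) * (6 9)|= |(0 10 3)(1 6 9 11 2 4 8 5)|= 24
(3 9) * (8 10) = (3 9)(8 10) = [0, 1, 2, 9, 4, 5, 6, 7, 10, 3, 8]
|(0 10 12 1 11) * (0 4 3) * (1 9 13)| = 9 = |(0 10 12 9 13 1 11 4 3)|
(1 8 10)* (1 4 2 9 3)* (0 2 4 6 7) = (0 2 9 3 1 8 10 6 7) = [2, 8, 9, 1, 4, 5, 7, 0, 10, 3, 6]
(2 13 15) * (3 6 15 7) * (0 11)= [11, 1, 13, 6, 4, 5, 15, 3, 8, 9, 10, 0, 12, 7, 14, 2]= (0 11)(2 13 7 3 6 15)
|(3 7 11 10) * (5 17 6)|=12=|(3 7 11 10)(5 17 6)|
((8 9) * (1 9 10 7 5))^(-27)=((1 9 8 10 7 5))^(-27)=(1 10)(5 8)(7 9)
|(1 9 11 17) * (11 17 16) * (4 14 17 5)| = 6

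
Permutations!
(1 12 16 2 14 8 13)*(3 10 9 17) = (1 12 16 2 14 8 13)(3 10 9 17) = [0, 12, 14, 10, 4, 5, 6, 7, 13, 17, 9, 11, 16, 1, 8, 15, 2, 3]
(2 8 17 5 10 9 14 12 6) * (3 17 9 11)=(2 8 9 14 12 6)(3 17 5 10 11)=[0, 1, 8, 17, 4, 10, 2, 7, 9, 14, 11, 3, 6, 13, 12, 15, 16, 5]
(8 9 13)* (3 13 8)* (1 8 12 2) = [0, 8, 1, 13, 4, 5, 6, 7, 9, 12, 10, 11, 2, 3] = (1 8 9 12 2)(3 13)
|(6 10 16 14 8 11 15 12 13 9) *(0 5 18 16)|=|(0 5 18 16 14 8 11 15 12 13 9 6 10)|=13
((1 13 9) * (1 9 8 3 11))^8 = ((1 13 8 3 11))^8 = (1 3 13 11 8)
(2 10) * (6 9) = (2 10)(6 9) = [0, 1, 10, 3, 4, 5, 9, 7, 8, 6, 2]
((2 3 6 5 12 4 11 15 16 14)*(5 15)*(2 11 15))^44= (2 6 3)(4 16 11 12 15 14 5)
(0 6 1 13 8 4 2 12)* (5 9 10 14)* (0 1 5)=[6, 13, 12, 3, 2, 9, 5, 7, 4, 10, 14, 11, 1, 8, 0]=(0 6 5 9 10 14)(1 13 8 4 2 12)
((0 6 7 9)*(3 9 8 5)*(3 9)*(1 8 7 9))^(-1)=((0 6 9)(1 8 5))^(-1)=(0 9 6)(1 5 8)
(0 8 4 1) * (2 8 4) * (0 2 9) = (0 4 1 2 8 9) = [4, 2, 8, 3, 1, 5, 6, 7, 9, 0]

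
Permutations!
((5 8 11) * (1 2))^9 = (11)(1 2)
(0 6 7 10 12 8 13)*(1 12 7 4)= (0 6 4 1 12 8 13)(7 10)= [6, 12, 2, 3, 1, 5, 4, 10, 13, 9, 7, 11, 8, 0]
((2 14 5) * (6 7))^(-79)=((2 14 5)(6 7))^(-79)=(2 5 14)(6 7)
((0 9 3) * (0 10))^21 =(0 9 3 10)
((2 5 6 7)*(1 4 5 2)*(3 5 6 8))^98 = (1 6)(3 8 5)(4 7)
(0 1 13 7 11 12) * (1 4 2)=(0 4 2 1 13 7 11 12)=[4, 13, 1, 3, 2, 5, 6, 11, 8, 9, 10, 12, 0, 7]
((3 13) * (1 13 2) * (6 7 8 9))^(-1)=((1 13 3 2)(6 7 8 9))^(-1)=(1 2 3 13)(6 9 8 7)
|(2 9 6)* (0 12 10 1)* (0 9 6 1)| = 6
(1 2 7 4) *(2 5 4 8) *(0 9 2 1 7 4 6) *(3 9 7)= (0 7 8 1 5 6)(2 4 3 9)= [7, 5, 4, 9, 3, 6, 0, 8, 1, 2]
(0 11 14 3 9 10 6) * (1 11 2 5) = (0 2 5 1 11 14 3 9 10 6) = [2, 11, 5, 9, 4, 1, 0, 7, 8, 10, 6, 14, 12, 13, 3]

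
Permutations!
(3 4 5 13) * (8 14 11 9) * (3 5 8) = (3 4 8 14 11 9)(5 13) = [0, 1, 2, 4, 8, 13, 6, 7, 14, 3, 10, 9, 12, 5, 11]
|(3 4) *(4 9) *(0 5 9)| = 5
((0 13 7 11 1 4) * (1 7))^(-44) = (13)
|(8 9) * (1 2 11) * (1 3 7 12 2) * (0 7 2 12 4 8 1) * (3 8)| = 9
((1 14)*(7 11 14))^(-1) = (1 14 11 7)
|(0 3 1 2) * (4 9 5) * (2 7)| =|(0 3 1 7 2)(4 9 5)| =15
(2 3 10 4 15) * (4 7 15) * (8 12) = (2 3 10 7 15)(8 12) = [0, 1, 3, 10, 4, 5, 6, 15, 12, 9, 7, 11, 8, 13, 14, 2]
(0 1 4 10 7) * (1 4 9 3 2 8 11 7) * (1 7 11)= (11)(0 4 10 7)(1 9 3 2 8)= [4, 9, 8, 2, 10, 5, 6, 0, 1, 3, 7, 11]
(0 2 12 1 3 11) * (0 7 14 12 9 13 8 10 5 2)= (1 3 11 7 14 12)(2 9 13 8 10 5)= [0, 3, 9, 11, 4, 2, 6, 14, 10, 13, 5, 7, 1, 8, 12]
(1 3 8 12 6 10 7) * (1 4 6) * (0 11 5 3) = [11, 0, 2, 8, 6, 3, 10, 4, 12, 9, 7, 5, 1] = (0 11 5 3 8 12 1)(4 6 10 7)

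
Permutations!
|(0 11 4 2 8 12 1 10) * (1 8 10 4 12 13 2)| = 14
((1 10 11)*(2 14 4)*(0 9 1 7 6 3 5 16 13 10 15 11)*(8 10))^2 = (0 1 11 6 5 13 10 9 15 7 3 16 8)(2 4 14)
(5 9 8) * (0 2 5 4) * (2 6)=(0 6 2 5 9 8 4)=[6, 1, 5, 3, 0, 9, 2, 7, 4, 8]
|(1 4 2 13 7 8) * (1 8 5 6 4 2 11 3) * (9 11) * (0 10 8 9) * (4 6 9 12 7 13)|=12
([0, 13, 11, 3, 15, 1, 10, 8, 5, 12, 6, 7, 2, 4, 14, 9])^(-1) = [0, 5, 12, 3, 13, 8, 10, 11, 7, 15, 6, 2, 9, 1, 14, 4]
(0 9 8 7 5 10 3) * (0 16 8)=[9, 1, 2, 16, 4, 10, 6, 5, 7, 0, 3, 11, 12, 13, 14, 15, 8]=(0 9)(3 16 8 7 5 10)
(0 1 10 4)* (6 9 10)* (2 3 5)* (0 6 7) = (0 1 7)(2 3 5)(4 6 9 10) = [1, 7, 3, 5, 6, 2, 9, 0, 8, 10, 4]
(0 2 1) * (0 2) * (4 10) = (1 2)(4 10) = [0, 2, 1, 3, 10, 5, 6, 7, 8, 9, 4]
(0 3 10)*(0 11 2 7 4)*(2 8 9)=[3, 1, 7, 10, 0, 5, 6, 4, 9, 2, 11, 8]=(0 3 10 11 8 9 2 7 4)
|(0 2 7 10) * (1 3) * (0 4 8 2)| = 10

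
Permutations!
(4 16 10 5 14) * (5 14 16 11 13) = (4 11 13 5 16 10 14) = [0, 1, 2, 3, 11, 16, 6, 7, 8, 9, 14, 13, 12, 5, 4, 15, 10]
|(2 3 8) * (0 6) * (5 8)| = |(0 6)(2 3 5 8)| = 4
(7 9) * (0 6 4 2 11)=[6, 1, 11, 3, 2, 5, 4, 9, 8, 7, 10, 0]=(0 6 4 2 11)(7 9)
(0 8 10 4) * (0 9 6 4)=(0 8 10)(4 9 6)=[8, 1, 2, 3, 9, 5, 4, 7, 10, 6, 0]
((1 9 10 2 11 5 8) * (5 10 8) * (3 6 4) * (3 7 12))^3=((1 9 8)(2 11 10)(3 6 4 7 12))^3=(3 7 6 12 4)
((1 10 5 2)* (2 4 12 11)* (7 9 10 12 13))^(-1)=((1 12 11 2)(4 13 7 9 10 5))^(-1)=(1 2 11 12)(4 5 10 9 7 13)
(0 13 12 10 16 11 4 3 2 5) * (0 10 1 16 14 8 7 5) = (0 13 12 1 16 11 4 3 2)(5 10 14 8 7) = [13, 16, 0, 2, 3, 10, 6, 5, 7, 9, 14, 4, 1, 12, 8, 15, 11]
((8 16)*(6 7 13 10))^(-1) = ((6 7 13 10)(8 16))^(-1) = (6 10 13 7)(8 16)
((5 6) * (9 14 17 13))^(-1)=(5 6)(9 13 17 14)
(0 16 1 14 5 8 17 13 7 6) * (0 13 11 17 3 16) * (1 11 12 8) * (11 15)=[0, 14, 2, 16, 4, 1, 13, 6, 3, 9, 10, 17, 8, 7, 5, 11, 15, 12]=(1 14 5)(3 16 15 11 17 12 8)(6 13 7)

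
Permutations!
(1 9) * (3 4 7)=(1 9)(3 4 7)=[0, 9, 2, 4, 7, 5, 6, 3, 8, 1]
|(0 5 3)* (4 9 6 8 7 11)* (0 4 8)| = |(0 5 3 4 9 6)(7 11 8)| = 6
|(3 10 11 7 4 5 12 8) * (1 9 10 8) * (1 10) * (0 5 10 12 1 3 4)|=|(12)(0 5 1 9 3 8 4 10 11 7)|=10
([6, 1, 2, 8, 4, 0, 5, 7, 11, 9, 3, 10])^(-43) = [5, 1, 2, 8, 4, 6, 0, 7, 11, 9, 3, 10]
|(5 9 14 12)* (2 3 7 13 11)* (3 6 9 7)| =|(2 6 9 14 12 5 7 13 11)| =9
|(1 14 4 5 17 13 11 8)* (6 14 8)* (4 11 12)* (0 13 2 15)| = 24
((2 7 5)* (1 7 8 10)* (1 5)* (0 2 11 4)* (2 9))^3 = ((0 9 2 8 10 5 11 4)(1 7))^3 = (0 8 11 9 10 4 2 5)(1 7)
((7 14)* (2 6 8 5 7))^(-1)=(2 14 7 5 8 6)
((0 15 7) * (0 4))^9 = ((0 15 7 4))^9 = (0 15 7 4)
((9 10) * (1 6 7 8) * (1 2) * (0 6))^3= (0 8)(1 7)(2 6)(9 10)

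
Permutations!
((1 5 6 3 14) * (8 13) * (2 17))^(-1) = ((1 5 6 3 14)(2 17)(8 13))^(-1) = (1 14 3 6 5)(2 17)(8 13)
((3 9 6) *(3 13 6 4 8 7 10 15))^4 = (3 7 9 10 4 15 8)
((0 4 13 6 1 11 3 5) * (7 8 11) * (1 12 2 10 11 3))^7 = (0 11 4 1 13 7 6 8 12 3 2 5 10)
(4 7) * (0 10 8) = [10, 1, 2, 3, 7, 5, 6, 4, 0, 9, 8] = (0 10 8)(4 7)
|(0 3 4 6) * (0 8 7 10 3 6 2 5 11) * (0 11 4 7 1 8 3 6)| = 12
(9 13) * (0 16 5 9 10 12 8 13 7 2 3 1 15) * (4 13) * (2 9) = [16, 15, 3, 1, 13, 2, 6, 9, 4, 7, 12, 11, 8, 10, 14, 0, 5] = (0 16 5 2 3 1 15)(4 13 10 12 8)(7 9)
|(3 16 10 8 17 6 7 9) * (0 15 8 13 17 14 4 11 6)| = |(0 15 8 14 4 11 6 7 9 3 16 10 13 17)| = 14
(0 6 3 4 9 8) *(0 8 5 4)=(0 6 3)(4 9 5)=[6, 1, 2, 0, 9, 4, 3, 7, 8, 5]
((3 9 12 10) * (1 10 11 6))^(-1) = (1 6 11 12 9 3 10)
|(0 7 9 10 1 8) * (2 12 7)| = 8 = |(0 2 12 7 9 10 1 8)|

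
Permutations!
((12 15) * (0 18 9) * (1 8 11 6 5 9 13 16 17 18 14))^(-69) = (0 8 5 14 11 9 1 6)(12 15)(13 18 17 16)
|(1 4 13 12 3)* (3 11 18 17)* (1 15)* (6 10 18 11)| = 10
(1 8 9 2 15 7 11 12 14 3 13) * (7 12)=(1 8 9 2 15 12 14 3 13)(7 11)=[0, 8, 15, 13, 4, 5, 6, 11, 9, 2, 10, 7, 14, 1, 3, 12]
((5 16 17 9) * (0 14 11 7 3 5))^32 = (0 5 14 16 11 17 7 9 3)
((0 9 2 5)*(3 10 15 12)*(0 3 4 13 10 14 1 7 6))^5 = (15)(0 14 9 1 2 7 5 6 3)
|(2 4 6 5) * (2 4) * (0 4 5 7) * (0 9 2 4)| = |(2 4 6 7 9)| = 5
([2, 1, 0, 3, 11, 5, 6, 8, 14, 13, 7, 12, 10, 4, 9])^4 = (4 7 13 10 9 12 14 11 8)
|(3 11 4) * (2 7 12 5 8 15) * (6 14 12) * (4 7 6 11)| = |(2 6 14 12 5 8 15)(3 4)(7 11)| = 14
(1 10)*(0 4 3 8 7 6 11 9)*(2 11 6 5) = (0 4 3 8 7 5 2 11 9)(1 10) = [4, 10, 11, 8, 3, 2, 6, 5, 7, 0, 1, 9]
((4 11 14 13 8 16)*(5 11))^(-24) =(4 13 5 8 11 16 14)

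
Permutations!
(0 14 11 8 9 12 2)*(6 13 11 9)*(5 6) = (0 14 9 12 2)(5 6 13 11 8) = [14, 1, 0, 3, 4, 6, 13, 7, 5, 12, 10, 8, 2, 11, 9]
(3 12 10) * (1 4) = (1 4)(3 12 10) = [0, 4, 2, 12, 1, 5, 6, 7, 8, 9, 3, 11, 10]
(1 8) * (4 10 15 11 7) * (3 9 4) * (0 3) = [3, 8, 2, 9, 10, 5, 6, 0, 1, 4, 15, 7, 12, 13, 14, 11] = (0 3 9 4 10 15 11 7)(1 8)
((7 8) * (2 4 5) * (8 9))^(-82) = (2 5 4)(7 8 9)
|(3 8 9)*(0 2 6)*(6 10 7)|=15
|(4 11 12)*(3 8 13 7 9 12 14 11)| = |(3 8 13 7 9 12 4)(11 14)| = 14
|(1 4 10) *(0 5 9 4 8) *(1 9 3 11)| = 6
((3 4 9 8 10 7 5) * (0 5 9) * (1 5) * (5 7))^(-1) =((0 1 7 9 8 10 5 3 4))^(-1) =(0 4 3 5 10 8 9 7 1)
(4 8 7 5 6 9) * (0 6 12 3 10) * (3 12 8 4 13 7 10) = (0 6 9 13 7 5 8 10) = [6, 1, 2, 3, 4, 8, 9, 5, 10, 13, 0, 11, 12, 7]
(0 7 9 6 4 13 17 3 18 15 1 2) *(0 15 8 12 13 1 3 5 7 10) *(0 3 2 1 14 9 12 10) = (2 15)(3 18 8 10)(4 14 9 6)(5 7 12 13 17) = [0, 1, 15, 18, 14, 7, 4, 12, 10, 6, 3, 11, 13, 17, 9, 2, 16, 5, 8]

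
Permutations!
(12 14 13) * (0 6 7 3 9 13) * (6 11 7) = (0 11 7 3 9 13 12 14) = [11, 1, 2, 9, 4, 5, 6, 3, 8, 13, 10, 7, 14, 12, 0]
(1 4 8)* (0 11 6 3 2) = (0 11 6 3 2)(1 4 8) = [11, 4, 0, 2, 8, 5, 3, 7, 1, 9, 10, 6]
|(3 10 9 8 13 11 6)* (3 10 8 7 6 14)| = |(3 8 13 11 14)(6 10 9 7)| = 20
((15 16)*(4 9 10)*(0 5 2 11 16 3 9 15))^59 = (0 16 11 2 5)(3 15 4 10 9)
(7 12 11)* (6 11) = (6 11 7 12) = [0, 1, 2, 3, 4, 5, 11, 12, 8, 9, 10, 7, 6]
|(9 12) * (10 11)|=|(9 12)(10 11)|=2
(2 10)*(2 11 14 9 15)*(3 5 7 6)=(2 10 11 14 9 15)(3 5 7 6)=[0, 1, 10, 5, 4, 7, 3, 6, 8, 15, 11, 14, 12, 13, 9, 2]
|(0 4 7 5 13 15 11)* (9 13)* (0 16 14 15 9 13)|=|(0 4 7 5 13 9)(11 16 14 15)|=12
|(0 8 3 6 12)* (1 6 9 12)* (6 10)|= 15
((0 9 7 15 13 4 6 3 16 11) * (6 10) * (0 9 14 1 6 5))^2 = (0 1 3 11 7 13 10)(4 5 14 6 16 9 15)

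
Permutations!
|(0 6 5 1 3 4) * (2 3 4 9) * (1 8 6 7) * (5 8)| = 12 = |(0 7 1 4)(2 3 9)(6 8)|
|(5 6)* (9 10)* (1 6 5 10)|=|(1 6 10 9)|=4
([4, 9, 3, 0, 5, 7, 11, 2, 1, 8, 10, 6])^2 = [5, 8, 0, 4, 7, 2, 6, 3, 9, 1, 10, 11]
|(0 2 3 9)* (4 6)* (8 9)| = |(0 2 3 8 9)(4 6)| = 10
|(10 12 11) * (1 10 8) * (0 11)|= 6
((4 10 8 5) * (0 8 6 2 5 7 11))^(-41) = (0 11 7 8)(2 6 10 4 5)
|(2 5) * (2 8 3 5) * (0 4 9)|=3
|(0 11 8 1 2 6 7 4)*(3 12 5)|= |(0 11 8 1 2 6 7 4)(3 12 5)|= 24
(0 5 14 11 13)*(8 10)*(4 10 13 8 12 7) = (0 5 14 11 8 13)(4 10 12 7) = [5, 1, 2, 3, 10, 14, 6, 4, 13, 9, 12, 8, 7, 0, 11]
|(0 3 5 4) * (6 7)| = |(0 3 5 4)(6 7)| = 4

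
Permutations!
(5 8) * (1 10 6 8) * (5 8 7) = (1 10 6 7 5) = [0, 10, 2, 3, 4, 1, 7, 5, 8, 9, 6]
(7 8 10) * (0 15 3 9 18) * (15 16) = (0 16 15 3 9 18)(7 8 10) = [16, 1, 2, 9, 4, 5, 6, 8, 10, 18, 7, 11, 12, 13, 14, 3, 15, 17, 0]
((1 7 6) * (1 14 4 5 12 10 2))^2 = (1 6 4 12 2 7 14 5 10)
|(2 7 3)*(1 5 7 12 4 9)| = 8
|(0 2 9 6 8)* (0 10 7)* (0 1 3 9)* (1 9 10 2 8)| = 6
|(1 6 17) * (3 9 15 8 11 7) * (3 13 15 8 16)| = 24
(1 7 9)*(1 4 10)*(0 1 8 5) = [1, 7, 2, 3, 10, 0, 6, 9, 5, 4, 8] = (0 1 7 9 4 10 8 5)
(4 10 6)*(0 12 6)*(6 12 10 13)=(0 10)(4 13 6)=[10, 1, 2, 3, 13, 5, 4, 7, 8, 9, 0, 11, 12, 6]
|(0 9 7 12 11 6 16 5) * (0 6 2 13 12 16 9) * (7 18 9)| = |(2 13 12 11)(5 6 7 16)(9 18)| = 4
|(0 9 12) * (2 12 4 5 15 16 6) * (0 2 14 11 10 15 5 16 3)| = |(0 9 4 16 6 14 11 10 15 3)(2 12)| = 10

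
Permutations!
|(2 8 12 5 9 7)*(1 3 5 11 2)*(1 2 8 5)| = 12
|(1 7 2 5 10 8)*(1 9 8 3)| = |(1 7 2 5 10 3)(8 9)| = 6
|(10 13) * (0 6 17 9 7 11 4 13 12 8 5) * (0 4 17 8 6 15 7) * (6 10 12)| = 42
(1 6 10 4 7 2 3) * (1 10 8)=(1 6 8)(2 3 10 4 7)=[0, 6, 3, 10, 7, 5, 8, 2, 1, 9, 4]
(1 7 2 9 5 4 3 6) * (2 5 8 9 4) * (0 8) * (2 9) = (0 8 2 4 3 6 1 7 5 9) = [8, 7, 4, 6, 3, 9, 1, 5, 2, 0]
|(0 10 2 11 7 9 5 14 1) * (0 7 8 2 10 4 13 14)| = 24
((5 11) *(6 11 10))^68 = (11)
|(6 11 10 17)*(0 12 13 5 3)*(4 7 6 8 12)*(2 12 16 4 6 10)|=24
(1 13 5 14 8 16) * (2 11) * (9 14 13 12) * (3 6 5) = (1 12 9 14 8 16)(2 11)(3 6 5 13) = [0, 12, 11, 6, 4, 13, 5, 7, 16, 14, 10, 2, 9, 3, 8, 15, 1]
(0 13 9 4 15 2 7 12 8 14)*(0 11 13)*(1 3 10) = (1 3 10)(2 7 12 8 14 11 13 9 4 15) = [0, 3, 7, 10, 15, 5, 6, 12, 14, 4, 1, 13, 8, 9, 11, 2]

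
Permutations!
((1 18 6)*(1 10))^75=((1 18 6 10))^75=(1 10 6 18)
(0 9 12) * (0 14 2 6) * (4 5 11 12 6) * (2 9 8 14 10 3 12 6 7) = (0 8 14 9 7 2 4 5 11 6)(3 12 10) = [8, 1, 4, 12, 5, 11, 0, 2, 14, 7, 3, 6, 10, 13, 9]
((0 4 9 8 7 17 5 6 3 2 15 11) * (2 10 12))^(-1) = (0 11 15 2 12 10 3 6 5 17 7 8 9 4)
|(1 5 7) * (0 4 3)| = 3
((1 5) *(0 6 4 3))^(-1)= ((0 6 4 3)(1 5))^(-1)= (0 3 4 6)(1 5)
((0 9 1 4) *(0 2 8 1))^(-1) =(0 9)(1 8 2 4)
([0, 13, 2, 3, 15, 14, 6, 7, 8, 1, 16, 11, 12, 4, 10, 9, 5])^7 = (1 4 9 13 15)(5 16 10 14)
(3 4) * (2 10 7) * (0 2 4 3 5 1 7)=[2, 7, 10, 3, 5, 1, 6, 4, 8, 9, 0]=(0 2 10)(1 7 4 5)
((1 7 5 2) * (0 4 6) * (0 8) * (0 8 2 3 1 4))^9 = (8)(1 7 5 3) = ((8)(1 7 5 3)(2 4 6))^9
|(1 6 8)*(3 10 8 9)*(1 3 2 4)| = |(1 6 9 2 4)(3 10 8)| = 15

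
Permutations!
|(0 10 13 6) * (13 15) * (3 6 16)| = |(0 10 15 13 16 3 6)| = 7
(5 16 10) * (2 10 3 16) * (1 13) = [0, 13, 10, 16, 4, 2, 6, 7, 8, 9, 5, 11, 12, 1, 14, 15, 3] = (1 13)(2 10 5)(3 16)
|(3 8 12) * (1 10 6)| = 3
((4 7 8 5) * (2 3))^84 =((2 3)(4 7 8 5))^84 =(8)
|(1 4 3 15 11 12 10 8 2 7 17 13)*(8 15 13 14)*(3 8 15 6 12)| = 33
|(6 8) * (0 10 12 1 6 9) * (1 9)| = |(0 10 12 9)(1 6 8)| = 12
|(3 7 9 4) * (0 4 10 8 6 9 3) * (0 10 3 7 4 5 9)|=8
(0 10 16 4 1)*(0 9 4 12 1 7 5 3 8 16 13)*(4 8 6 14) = (0 10 13)(1 9 8 16 12)(3 6 14 4 7 5) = [10, 9, 2, 6, 7, 3, 14, 5, 16, 8, 13, 11, 1, 0, 4, 15, 12]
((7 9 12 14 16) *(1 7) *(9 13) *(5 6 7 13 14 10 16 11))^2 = (1 9 10)(5 7 11 6 14)(12 16 13)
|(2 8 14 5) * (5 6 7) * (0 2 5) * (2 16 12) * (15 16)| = |(0 15 16 12 2 8 14 6 7)| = 9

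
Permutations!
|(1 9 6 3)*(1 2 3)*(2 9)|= |(1 2 3 9 6)|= 5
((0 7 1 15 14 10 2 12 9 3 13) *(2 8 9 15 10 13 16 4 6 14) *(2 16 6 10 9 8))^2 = ((0 7 1 9 3 6 14 13)(2 12 15 16 4 10))^2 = (0 1 3 14)(2 15 4)(6 13 7 9)(10 12 16)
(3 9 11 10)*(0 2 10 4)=[2, 1, 10, 9, 0, 5, 6, 7, 8, 11, 3, 4]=(0 2 10 3 9 11 4)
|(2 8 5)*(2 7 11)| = |(2 8 5 7 11)| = 5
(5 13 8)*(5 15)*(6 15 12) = (5 13 8 12 6 15) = [0, 1, 2, 3, 4, 13, 15, 7, 12, 9, 10, 11, 6, 8, 14, 5]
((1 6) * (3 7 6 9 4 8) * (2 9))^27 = (1 4 7 2 8 6 9 3)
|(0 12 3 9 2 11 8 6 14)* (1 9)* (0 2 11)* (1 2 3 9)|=|(0 12 9 11 8 6 14 3 2)|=9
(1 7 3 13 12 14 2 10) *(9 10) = (1 7 3 13 12 14 2 9 10) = [0, 7, 9, 13, 4, 5, 6, 3, 8, 10, 1, 11, 14, 12, 2]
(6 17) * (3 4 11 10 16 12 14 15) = (3 4 11 10 16 12 14 15)(6 17) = [0, 1, 2, 4, 11, 5, 17, 7, 8, 9, 16, 10, 14, 13, 15, 3, 12, 6]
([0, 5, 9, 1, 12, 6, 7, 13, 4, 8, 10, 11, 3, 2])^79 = [0, 6, 8, 5, 3, 7, 13, 2, 12, 4, 10, 11, 1, 9]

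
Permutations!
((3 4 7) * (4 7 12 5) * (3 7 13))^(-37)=(3 13)(4 5 12)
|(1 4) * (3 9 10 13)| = 4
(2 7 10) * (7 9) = (2 9 7 10) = [0, 1, 9, 3, 4, 5, 6, 10, 8, 7, 2]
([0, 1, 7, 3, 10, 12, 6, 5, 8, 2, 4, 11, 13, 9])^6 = [0, 1, 2, 3, 4, 5, 6, 7, 8, 9, 10, 11, 12, 13]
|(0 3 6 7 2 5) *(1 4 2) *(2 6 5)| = 12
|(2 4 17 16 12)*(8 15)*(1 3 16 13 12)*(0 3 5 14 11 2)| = |(0 3 16 1 5 14 11 2 4 17 13 12)(8 15)| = 12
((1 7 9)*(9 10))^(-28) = ((1 7 10 9))^(-28) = (10)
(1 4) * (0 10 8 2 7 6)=(0 10 8 2 7 6)(1 4)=[10, 4, 7, 3, 1, 5, 0, 6, 2, 9, 8]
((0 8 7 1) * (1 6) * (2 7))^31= ((0 8 2 7 6 1))^31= (0 8 2 7 6 1)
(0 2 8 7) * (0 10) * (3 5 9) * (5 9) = [2, 1, 8, 9, 4, 5, 6, 10, 7, 3, 0] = (0 2 8 7 10)(3 9)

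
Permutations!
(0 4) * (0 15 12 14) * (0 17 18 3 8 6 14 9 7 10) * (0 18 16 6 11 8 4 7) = (0 7 10 18 3 4 15 12 9)(6 14 17 16)(8 11) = [7, 1, 2, 4, 15, 5, 14, 10, 11, 0, 18, 8, 9, 13, 17, 12, 6, 16, 3]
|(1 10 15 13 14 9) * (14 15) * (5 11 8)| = |(1 10 14 9)(5 11 8)(13 15)| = 12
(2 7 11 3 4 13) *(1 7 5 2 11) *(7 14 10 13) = (1 14 10 13 11 3 4 7)(2 5) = [0, 14, 5, 4, 7, 2, 6, 1, 8, 9, 13, 3, 12, 11, 10]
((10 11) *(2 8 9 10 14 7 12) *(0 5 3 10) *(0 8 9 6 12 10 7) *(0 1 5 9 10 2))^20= (1 2)(3 11)(5 10)(7 14)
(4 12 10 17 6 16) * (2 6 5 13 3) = (2 6 16 4 12 10 17 5 13 3) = [0, 1, 6, 2, 12, 13, 16, 7, 8, 9, 17, 11, 10, 3, 14, 15, 4, 5]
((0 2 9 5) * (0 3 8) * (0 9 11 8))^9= ((0 2 11 8 9 5 3))^9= (0 11 9 3 2 8 5)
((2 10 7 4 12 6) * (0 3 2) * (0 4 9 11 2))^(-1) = ((0 3)(2 10 7 9 11)(4 12 6))^(-1) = (0 3)(2 11 9 7 10)(4 6 12)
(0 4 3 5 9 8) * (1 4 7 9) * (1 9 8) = (0 7 8)(1 4 3 5 9) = [7, 4, 2, 5, 3, 9, 6, 8, 0, 1]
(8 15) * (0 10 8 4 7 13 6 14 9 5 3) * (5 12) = (0 10 8 15 4 7 13 6 14 9 12 5 3) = [10, 1, 2, 0, 7, 3, 14, 13, 15, 12, 8, 11, 5, 6, 9, 4]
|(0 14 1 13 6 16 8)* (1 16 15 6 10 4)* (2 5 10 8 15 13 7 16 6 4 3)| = |(0 14 6 13 8)(1 7 16 15 4)(2 5 10 3)| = 20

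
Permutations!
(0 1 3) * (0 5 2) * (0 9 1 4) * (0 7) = (0 4 7)(1 3 5 2 9) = [4, 3, 9, 5, 7, 2, 6, 0, 8, 1]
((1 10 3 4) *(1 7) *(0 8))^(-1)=(0 8)(1 7 4 3 10)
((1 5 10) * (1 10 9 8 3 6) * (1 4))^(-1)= (10)(1 4 6 3 8 9 5)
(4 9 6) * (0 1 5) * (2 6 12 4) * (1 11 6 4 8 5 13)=(0 11 6 2 4 9 12 8 5)(1 13)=[11, 13, 4, 3, 9, 0, 2, 7, 5, 12, 10, 6, 8, 1]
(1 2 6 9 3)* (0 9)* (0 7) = (0 9 3 1 2 6 7) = [9, 2, 6, 1, 4, 5, 7, 0, 8, 3]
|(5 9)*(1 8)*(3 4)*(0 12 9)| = |(0 12 9 5)(1 8)(3 4)| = 4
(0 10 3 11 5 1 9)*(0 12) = (0 10 3 11 5 1 9 12) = [10, 9, 2, 11, 4, 1, 6, 7, 8, 12, 3, 5, 0]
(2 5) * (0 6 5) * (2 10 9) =(0 6 5 10 9 2) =[6, 1, 0, 3, 4, 10, 5, 7, 8, 2, 9]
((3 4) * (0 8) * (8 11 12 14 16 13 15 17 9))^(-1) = (0 8 9 17 15 13 16 14 12 11)(3 4) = ((0 11 12 14 16 13 15 17 9 8)(3 4))^(-1)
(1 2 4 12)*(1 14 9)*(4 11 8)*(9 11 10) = (1 2 10 9)(4 12 14 11 8) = [0, 2, 10, 3, 12, 5, 6, 7, 4, 1, 9, 8, 14, 13, 11]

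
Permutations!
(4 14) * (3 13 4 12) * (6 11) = [0, 1, 2, 13, 14, 5, 11, 7, 8, 9, 10, 6, 3, 4, 12] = (3 13 4 14 12)(6 11)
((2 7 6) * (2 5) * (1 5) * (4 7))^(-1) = ((1 5 2 4 7 6))^(-1) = (1 6 7 4 2 5)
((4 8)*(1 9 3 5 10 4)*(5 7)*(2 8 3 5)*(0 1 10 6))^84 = ((0 1 9 5 6)(2 8 10 4 3 7))^84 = (10)(0 6 5 9 1)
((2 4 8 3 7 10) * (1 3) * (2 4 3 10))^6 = ((1 10 4 8)(2 3 7))^6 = (1 4)(8 10)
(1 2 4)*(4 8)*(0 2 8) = [2, 8, 0, 3, 1, 5, 6, 7, 4] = (0 2)(1 8 4)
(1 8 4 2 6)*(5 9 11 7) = [0, 8, 6, 3, 2, 9, 1, 5, 4, 11, 10, 7] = (1 8 4 2 6)(5 9 11 7)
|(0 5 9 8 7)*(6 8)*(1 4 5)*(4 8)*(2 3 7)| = 12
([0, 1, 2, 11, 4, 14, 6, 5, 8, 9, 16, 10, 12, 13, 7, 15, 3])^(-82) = [0, 1, 2, 10, 4, 7, 6, 14, 8, 9, 3, 16, 12, 13, 5, 15, 11]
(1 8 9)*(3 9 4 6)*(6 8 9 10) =[0, 9, 2, 10, 8, 5, 3, 7, 4, 1, 6] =(1 9)(3 10 6)(4 8)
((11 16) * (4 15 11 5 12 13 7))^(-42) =(4 13 5 11)(7 12 16 15) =((4 15 11 16 5 12 13 7))^(-42)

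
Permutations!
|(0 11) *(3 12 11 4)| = 5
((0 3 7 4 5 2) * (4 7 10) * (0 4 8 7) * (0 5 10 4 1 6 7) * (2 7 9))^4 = (0 8 10 4 3)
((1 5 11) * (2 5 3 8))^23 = ((1 3 8 2 5 11))^23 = (1 11 5 2 8 3)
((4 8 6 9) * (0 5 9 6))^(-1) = ((0 5 9 4 8))^(-1) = (0 8 4 9 5)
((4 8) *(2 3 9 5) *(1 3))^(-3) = ((1 3 9 5 2)(4 8))^(-3) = (1 9 2 3 5)(4 8)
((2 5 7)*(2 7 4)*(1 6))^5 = ((7)(1 6)(2 5 4))^5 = (7)(1 6)(2 4 5)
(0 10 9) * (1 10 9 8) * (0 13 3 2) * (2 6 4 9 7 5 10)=[7, 2, 0, 6, 9, 10, 4, 5, 1, 13, 8, 11, 12, 3]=(0 7 5 10 8 1 2)(3 6 4 9 13)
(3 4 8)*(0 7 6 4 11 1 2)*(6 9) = (0 7 9 6 4 8 3 11 1 2) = [7, 2, 0, 11, 8, 5, 4, 9, 3, 6, 10, 1]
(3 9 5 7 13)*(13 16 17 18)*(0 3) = (0 3 9 5 7 16 17 18 13) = [3, 1, 2, 9, 4, 7, 6, 16, 8, 5, 10, 11, 12, 0, 14, 15, 17, 18, 13]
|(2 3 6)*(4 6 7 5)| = |(2 3 7 5 4 6)| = 6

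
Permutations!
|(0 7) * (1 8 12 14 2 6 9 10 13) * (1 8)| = 8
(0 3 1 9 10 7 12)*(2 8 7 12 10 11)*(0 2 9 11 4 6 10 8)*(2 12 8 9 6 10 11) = (12)(0 3 1 2)(4 10 8 7 9)(6 11) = [3, 2, 0, 1, 10, 5, 11, 9, 7, 4, 8, 6, 12]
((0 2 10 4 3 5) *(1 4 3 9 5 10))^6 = (10)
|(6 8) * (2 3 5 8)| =5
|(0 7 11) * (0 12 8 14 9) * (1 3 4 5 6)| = 35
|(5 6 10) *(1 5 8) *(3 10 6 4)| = |(1 5 4 3 10 8)| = 6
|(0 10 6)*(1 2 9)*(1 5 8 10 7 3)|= |(0 7 3 1 2 9 5 8 10 6)|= 10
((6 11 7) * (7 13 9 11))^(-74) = (9 11 13)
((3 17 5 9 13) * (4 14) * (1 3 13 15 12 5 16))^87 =(1 16 17 3)(4 14)(5 12 15 9)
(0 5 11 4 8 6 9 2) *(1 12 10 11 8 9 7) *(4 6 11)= (0 5 8 11 6 7 1 12 10 4 9 2)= [5, 12, 0, 3, 9, 8, 7, 1, 11, 2, 4, 6, 10]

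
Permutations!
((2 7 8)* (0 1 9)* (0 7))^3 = (0 7)(1 8)(2 9)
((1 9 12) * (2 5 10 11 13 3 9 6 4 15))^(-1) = (1 12 9 3 13 11 10 5 2 15 4 6)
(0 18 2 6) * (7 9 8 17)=[18, 1, 6, 3, 4, 5, 0, 9, 17, 8, 10, 11, 12, 13, 14, 15, 16, 7, 2]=(0 18 2 6)(7 9 8 17)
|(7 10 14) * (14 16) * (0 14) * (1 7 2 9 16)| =15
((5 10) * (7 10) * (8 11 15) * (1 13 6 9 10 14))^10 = (1 6 10 7)(5 14 13 9)(8 11 15) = ((1 13 6 9 10 5 7 14)(8 11 15))^10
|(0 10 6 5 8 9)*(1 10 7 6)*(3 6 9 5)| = |(0 7 9)(1 10)(3 6)(5 8)| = 6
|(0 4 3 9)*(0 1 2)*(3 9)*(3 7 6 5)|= |(0 4 9 1 2)(3 7 6 5)|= 20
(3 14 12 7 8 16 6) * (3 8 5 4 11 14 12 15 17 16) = (3 12 7 5 4 11 14 15 17 16 6 8) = [0, 1, 2, 12, 11, 4, 8, 5, 3, 9, 10, 14, 7, 13, 15, 17, 6, 16]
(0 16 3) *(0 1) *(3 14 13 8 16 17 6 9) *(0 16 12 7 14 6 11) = [17, 16, 2, 1, 4, 5, 9, 14, 12, 3, 10, 0, 7, 8, 13, 15, 6, 11] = (0 17 11)(1 16 6 9 3)(7 14 13 8 12)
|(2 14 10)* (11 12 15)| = 3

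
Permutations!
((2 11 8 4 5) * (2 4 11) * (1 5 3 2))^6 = ((1 5 4 3 2)(8 11))^6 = (11)(1 5 4 3 2)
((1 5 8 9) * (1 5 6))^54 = (9)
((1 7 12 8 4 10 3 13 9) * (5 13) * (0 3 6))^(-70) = (0 5 9 7 8 10)(1 12 4 6 3 13)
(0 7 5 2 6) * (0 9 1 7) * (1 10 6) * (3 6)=(1 7 5 2)(3 6 9 10)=[0, 7, 1, 6, 4, 2, 9, 5, 8, 10, 3]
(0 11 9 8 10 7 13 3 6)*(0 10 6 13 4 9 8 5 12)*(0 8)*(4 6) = (0 11)(3 13)(4 9 5 12 8)(6 10 7) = [11, 1, 2, 13, 9, 12, 10, 6, 4, 5, 7, 0, 8, 3]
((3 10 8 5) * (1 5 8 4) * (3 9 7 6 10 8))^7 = (10)(3 8)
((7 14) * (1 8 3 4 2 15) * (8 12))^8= ((1 12 8 3 4 2 15)(7 14))^8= (1 12 8 3 4 2 15)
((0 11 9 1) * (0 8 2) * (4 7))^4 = (0 8 9)(1 11 2)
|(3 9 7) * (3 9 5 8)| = 6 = |(3 5 8)(7 9)|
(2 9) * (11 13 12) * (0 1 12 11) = [1, 12, 9, 3, 4, 5, 6, 7, 8, 2, 10, 13, 0, 11] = (0 1 12)(2 9)(11 13)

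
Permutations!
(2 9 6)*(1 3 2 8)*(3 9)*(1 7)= (1 9 6 8 7)(2 3)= [0, 9, 3, 2, 4, 5, 8, 1, 7, 6]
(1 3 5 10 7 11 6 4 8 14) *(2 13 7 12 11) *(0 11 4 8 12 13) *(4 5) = [11, 3, 0, 4, 12, 10, 8, 2, 14, 9, 13, 6, 5, 7, 1] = (0 11 6 8 14 1 3 4 12 5 10 13 7 2)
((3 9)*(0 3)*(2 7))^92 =((0 3 9)(2 7))^92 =(0 9 3)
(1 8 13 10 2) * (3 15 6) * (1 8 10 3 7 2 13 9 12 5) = [0, 10, 8, 15, 4, 1, 7, 2, 9, 12, 13, 11, 5, 3, 14, 6] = (1 10 13 3 15 6 7 2 8 9 12 5)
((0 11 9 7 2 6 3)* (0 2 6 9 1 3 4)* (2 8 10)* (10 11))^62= (0 4 6 7 9 2 10)(1 8)(3 11)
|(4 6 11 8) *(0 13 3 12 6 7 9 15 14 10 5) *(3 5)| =33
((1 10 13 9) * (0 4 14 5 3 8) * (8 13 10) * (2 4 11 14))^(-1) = (0 8 1 9 13 3 5 14 11)(2 4)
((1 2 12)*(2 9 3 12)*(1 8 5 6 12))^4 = (12)(1 9 3)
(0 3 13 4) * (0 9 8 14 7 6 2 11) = [3, 1, 11, 13, 9, 5, 2, 6, 14, 8, 10, 0, 12, 4, 7] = (0 3 13 4 9 8 14 7 6 2 11)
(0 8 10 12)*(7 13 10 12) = (0 8 12)(7 13 10) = [8, 1, 2, 3, 4, 5, 6, 13, 12, 9, 7, 11, 0, 10]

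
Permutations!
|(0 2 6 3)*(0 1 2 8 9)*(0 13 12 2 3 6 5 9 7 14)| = 20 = |(0 8 7 14)(1 3)(2 5 9 13 12)|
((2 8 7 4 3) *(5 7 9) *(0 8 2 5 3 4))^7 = ((0 8 9 3 5 7))^7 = (0 8 9 3 5 7)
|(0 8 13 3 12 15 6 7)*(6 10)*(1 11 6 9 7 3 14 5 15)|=45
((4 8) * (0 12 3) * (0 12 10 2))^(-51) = (3 12)(4 8)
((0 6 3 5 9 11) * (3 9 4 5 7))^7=(0 11 9 6)(3 7)(4 5)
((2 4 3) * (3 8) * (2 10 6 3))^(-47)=((2 4 8)(3 10 6))^(-47)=(2 4 8)(3 10 6)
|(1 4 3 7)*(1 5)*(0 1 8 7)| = |(0 1 4 3)(5 8 7)| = 12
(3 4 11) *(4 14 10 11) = (3 14 10 11) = [0, 1, 2, 14, 4, 5, 6, 7, 8, 9, 11, 3, 12, 13, 10]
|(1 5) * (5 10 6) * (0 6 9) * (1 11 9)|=|(0 6 5 11 9)(1 10)|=10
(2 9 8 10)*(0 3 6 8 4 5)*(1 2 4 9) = (0 3 6 8 10 4 5)(1 2) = [3, 2, 1, 6, 5, 0, 8, 7, 10, 9, 4]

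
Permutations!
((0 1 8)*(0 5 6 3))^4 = (0 6 8)(1 3 5)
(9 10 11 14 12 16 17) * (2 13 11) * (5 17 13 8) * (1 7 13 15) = (1 7 13 11 14 12 16 15)(2 8 5 17 9 10) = [0, 7, 8, 3, 4, 17, 6, 13, 5, 10, 2, 14, 16, 11, 12, 1, 15, 9]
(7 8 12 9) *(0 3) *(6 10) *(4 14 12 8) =(0 3)(4 14 12 9 7)(6 10) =[3, 1, 2, 0, 14, 5, 10, 4, 8, 7, 6, 11, 9, 13, 12]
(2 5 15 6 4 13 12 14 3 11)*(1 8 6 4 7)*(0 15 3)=(0 15 4 13 12 14)(1 8 6 7)(2 5 3 11)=[15, 8, 5, 11, 13, 3, 7, 1, 6, 9, 10, 2, 14, 12, 0, 4]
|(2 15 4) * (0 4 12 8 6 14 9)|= 9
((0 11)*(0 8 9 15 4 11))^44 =((4 11 8 9 15))^44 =(4 15 9 8 11)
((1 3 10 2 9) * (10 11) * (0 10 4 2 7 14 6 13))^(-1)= ((0 10 7 14 6 13)(1 3 11 4 2 9))^(-1)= (0 13 6 14 7 10)(1 9 2 4 11 3)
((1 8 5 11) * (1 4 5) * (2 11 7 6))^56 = (2 4 7)(5 6 11)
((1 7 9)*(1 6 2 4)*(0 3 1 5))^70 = (0 4 6 7 3 5 2 9 1)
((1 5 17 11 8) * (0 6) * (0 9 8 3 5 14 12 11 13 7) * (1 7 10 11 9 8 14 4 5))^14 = (0 8)(1 11 13 5)(3 10 17 4)(6 7)(9 12 14)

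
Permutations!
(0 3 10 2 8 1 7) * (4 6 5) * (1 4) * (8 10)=(0 3 8 4 6 5 1 7)(2 10)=[3, 7, 10, 8, 6, 1, 5, 0, 4, 9, 2]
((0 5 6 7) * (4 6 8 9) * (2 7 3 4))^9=(0 9)(2 5)(7 8)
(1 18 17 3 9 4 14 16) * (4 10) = [0, 18, 2, 9, 14, 5, 6, 7, 8, 10, 4, 11, 12, 13, 16, 15, 1, 3, 17] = (1 18 17 3 9 10 4 14 16)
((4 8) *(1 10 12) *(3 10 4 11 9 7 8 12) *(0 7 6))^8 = (0 8 9)(1 12 4)(6 7 11)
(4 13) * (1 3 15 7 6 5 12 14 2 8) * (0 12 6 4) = (0 12 14 2 8 1 3 15 7 4 13)(5 6) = [12, 3, 8, 15, 13, 6, 5, 4, 1, 9, 10, 11, 14, 0, 2, 7]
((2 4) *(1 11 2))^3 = ((1 11 2 4))^3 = (1 4 2 11)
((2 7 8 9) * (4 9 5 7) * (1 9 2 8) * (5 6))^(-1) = ((1 9 8 6 5 7)(2 4))^(-1) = (1 7 5 6 8 9)(2 4)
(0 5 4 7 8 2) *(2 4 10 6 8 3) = [5, 1, 0, 2, 7, 10, 8, 3, 4, 9, 6] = (0 5 10 6 8 4 7 3 2)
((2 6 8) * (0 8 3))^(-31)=(0 3 6 2 8)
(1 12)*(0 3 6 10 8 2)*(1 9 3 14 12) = (0 14 12 9 3 6 10 8 2) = [14, 1, 0, 6, 4, 5, 10, 7, 2, 3, 8, 11, 9, 13, 12]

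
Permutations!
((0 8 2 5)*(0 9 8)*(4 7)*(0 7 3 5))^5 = (0 9 4 2 5 7 8 3)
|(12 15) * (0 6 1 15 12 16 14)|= |(0 6 1 15 16 14)|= 6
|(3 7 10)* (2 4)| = 6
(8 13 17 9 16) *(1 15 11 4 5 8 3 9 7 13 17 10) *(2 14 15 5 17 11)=(1 5 8 11 4 17 7 13 10)(2 14 15)(3 9 16)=[0, 5, 14, 9, 17, 8, 6, 13, 11, 16, 1, 4, 12, 10, 15, 2, 3, 7]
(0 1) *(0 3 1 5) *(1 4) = (0 5)(1 3 4) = [5, 3, 2, 4, 1, 0]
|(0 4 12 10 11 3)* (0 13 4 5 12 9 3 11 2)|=|(0 5 12 10 2)(3 13 4 9)|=20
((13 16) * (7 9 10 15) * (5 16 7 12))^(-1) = ((5 16 13 7 9 10 15 12))^(-1) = (5 12 15 10 9 7 13 16)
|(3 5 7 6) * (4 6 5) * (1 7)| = 3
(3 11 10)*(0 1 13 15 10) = (0 1 13 15 10 3 11) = [1, 13, 2, 11, 4, 5, 6, 7, 8, 9, 3, 0, 12, 15, 14, 10]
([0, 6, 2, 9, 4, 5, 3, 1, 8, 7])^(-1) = [0, 7, 2, 6, 4, 5, 1, 9, 8, 3]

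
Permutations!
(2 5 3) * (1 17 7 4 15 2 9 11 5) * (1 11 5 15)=(1 17 7 4)(2 11 15)(3 9 5)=[0, 17, 11, 9, 1, 3, 6, 4, 8, 5, 10, 15, 12, 13, 14, 2, 16, 7]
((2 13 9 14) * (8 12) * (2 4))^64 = ((2 13 9 14 4)(8 12))^64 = (2 4 14 9 13)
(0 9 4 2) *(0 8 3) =[9, 1, 8, 0, 2, 5, 6, 7, 3, 4] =(0 9 4 2 8 3)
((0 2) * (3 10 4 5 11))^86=(3 10 4 5 11)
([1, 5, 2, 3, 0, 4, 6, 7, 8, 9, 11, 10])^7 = (0 4 5 1)(10 11)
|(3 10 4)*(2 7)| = 6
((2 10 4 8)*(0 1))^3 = ((0 1)(2 10 4 8))^3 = (0 1)(2 8 4 10)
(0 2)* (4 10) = (0 2)(4 10) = [2, 1, 0, 3, 10, 5, 6, 7, 8, 9, 4]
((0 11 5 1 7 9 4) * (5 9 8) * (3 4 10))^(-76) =((0 11 9 10 3 4)(1 7 8 5))^(-76) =(0 9 3)(4 11 10)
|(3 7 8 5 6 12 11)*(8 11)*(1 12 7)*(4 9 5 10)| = 11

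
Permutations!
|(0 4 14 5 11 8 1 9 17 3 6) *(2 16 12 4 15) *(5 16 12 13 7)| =|(0 15 2 12 4 14 16 13 7 5 11 8 1 9 17 3 6)| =17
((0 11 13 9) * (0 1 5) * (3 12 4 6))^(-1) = (0 5 1 9 13 11)(3 6 4 12)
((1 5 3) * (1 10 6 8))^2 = ((1 5 3 10 6 8))^2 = (1 3 6)(5 10 8)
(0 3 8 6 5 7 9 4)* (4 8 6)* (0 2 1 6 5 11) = (0 3 5 7 9 8 4 2 1 6 11) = [3, 6, 1, 5, 2, 7, 11, 9, 4, 8, 10, 0]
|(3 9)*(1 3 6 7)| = 5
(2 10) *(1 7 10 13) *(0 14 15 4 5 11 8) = (0 14 15 4 5 11 8)(1 7 10 2 13) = [14, 7, 13, 3, 5, 11, 6, 10, 0, 9, 2, 8, 12, 1, 15, 4]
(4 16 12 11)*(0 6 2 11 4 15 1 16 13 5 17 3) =(0 6 2 11 15 1 16 12 4 13 5 17 3) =[6, 16, 11, 0, 13, 17, 2, 7, 8, 9, 10, 15, 4, 5, 14, 1, 12, 3]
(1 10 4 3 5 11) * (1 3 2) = [0, 10, 1, 5, 2, 11, 6, 7, 8, 9, 4, 3] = (1 10 4 2)(3 5 11)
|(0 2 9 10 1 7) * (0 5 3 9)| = 6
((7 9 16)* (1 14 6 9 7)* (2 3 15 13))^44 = ((1 14 6 9 16)(2 3 15 13))^44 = (1 16 9 6 14)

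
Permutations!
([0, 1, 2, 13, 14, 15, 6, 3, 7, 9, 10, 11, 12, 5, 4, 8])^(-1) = (3 7 8 15 5 13)(4 14)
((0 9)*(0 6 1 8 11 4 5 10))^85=((0 9 6 1 8 11 4 5 10))^85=(0 8 10 1 5 6 4 9 11)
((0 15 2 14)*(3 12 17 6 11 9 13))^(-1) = (0 14 2 15)(3 13 9 11 6 17 12)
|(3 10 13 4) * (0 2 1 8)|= |(0 2 1 8)(3 10 13 4)|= 4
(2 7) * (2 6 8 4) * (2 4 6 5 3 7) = (3 7 5)(6 8) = [0, 1, 2, 7, 4, 3, 8, 5, 6]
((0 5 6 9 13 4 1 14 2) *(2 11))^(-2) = (0 11 1 13 6)(2 14 4 9 5)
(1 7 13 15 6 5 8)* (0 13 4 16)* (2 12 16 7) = (0 13 15 6 5 8 1 2 12 16)(4 7) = [13, 2, 12, 3, 7, 8, 5, 4, 1, 9, 10, 11, 16, 15, 14, 6, 0]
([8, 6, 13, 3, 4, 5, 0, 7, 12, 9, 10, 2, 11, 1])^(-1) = (0 6 1 13 2 11 12 8)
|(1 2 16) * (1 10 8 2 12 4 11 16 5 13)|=10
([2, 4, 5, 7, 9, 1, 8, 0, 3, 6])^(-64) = (0 6 5 3 4)(1 7 9 2 8)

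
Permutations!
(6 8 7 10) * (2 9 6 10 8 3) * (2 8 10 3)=(2 9 6)(3 8 7 10)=[0, 1, 9, 8, 4, 5, 2, 10, 7, 6, 3]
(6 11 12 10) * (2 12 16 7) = (2 12 10 6 11 16 7) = [0, 1, 12, 3, 4, 5, 11, 2, 8, 9, 6, 16, 10, 13, 14, 15, 7]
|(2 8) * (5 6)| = 2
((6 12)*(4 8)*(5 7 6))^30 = ((4 8)(5 7 6 12))^30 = (5 6)(7 12)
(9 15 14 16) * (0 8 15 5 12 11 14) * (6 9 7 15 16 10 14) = (0 8 16 7 15)(5 12 11 6 9)(10 14) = [8, 1, 2, 3, 4, 12, 9, 15, 16, 5, 14, 6, 11, 13, 10, 0, 7]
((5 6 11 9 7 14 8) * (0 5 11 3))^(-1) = (0 3 6 5)(7 9 11 8 14)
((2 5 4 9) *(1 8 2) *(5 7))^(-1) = (1 9 4 5 7 2 8) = ((1 8 2 7 5 4 9))^(-1)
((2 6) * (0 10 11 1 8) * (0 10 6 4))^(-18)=(0 2)(1 10)(4 6)(8 11)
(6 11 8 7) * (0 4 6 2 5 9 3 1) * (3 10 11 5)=[4, 0, 3, 1, 6, 9, 5, 2, 7, 10, 11, 8]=(0 4 6 5 9 10 11 8 7 2 3 1)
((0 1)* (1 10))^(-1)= (0 1 10)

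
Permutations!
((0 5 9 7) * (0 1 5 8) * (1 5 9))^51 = ((0 8)(1 9 7 5))^51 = (0 8)(1 5 7 9)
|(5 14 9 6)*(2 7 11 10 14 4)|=|(2 7 11 10 14 9 6 5 4)|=9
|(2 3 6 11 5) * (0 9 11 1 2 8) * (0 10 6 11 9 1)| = 9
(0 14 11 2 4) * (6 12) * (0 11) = (0 14)(2 4 11)(6 12) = [14, 1, 4, 3, 11, 5, 12, 7, 8, 9, 10, 2, 6, 13, 0]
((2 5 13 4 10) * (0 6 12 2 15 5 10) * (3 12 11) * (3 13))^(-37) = (0 13 6 4 11)(2 12 3 5 15 10)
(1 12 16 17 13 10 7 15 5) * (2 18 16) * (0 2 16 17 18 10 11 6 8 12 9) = (0 2 10 7 15 5 1 9)(6 8 12 16 18 17 13 11) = [2, 9, 10, 3, 4, 1, 8, 15, 12, 0, 7, 6, 16, 11, 14, 5, 18, 13, 17]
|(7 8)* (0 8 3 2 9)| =6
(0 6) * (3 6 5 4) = (0 5 4 3 6) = [5, 1, 2, 6, 3, 4, 0]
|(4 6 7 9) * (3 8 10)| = 12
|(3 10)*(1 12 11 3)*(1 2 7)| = |(1 12 11 3 10 2 7)| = 7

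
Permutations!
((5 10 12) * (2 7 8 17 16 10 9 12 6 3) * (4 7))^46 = ((2 4 7 8 17 16 10 6 3)(5 9 12))^46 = (2 4 7 8 17 16 10 6 3)(5 9 12)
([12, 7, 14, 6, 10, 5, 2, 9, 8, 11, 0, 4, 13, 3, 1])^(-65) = (14)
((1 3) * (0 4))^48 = (4)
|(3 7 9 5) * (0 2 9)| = |(0 2 9 5 3 7)| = 6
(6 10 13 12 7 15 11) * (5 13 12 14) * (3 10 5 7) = (3 10 12)(5 13 14 7 15 11 6) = [0, 1, 2, 10, 4, 13, 5, 15, 8, 9, 12, 6, 3, 14, 7, 11]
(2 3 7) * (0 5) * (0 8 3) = [5, 1, 0, 7, 4, 8, 6, 2, 3] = (0 5 8 3 7 2)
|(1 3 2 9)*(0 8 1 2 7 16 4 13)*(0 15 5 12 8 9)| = |(0 9 2)(1 3 7 16 4 13 15 5 12 8)| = 30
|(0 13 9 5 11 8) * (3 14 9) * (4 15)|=|(0 13 3 14 9 5 11 8)(4 15)|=8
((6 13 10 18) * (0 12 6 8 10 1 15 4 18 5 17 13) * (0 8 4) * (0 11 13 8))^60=((0 12 6)(1 15 11 13)(4 18)(5 17 8 10))^60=(18)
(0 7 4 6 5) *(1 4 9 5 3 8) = (0 7 9 5)(1 4 6 3 8) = [7, 4, 2, 8, 6, 0, 3, 9, 1, 5]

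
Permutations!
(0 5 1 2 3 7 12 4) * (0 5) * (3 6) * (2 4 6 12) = [0, 4, 12, 7, 5, 1, 3, 2, 8, 9, 10, 11, 6] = (1 4 5)(2 12 6 3 7)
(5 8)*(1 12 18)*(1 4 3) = [0, 12, 2, 1, 3, 8, 6, 7, 5, 9, 10, 11, 18, 13, 14, 15, 16, 17, 4] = (1 12 18 4 3)(5 8)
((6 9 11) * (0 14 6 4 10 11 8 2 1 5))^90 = (0 6 8 1)(2 5 14 9)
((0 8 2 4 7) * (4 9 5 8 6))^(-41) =(0 7 4 6)(2 8 5 9)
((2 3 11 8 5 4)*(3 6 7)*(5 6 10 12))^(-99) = (2 10 12 5 4)(3 11 8 6 7)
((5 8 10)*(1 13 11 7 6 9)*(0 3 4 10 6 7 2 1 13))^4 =(0 5 13)(1 10 9)(2 4 6)(3 8 11)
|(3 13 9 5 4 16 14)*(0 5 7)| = |(0 5 4 16 14 3 13 9 7)| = 9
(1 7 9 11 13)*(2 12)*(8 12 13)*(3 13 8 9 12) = (1 7 12 2 8 3 13)(9 11) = [0, 7, 8, 13, 4, 5, 6, 12, 3, 11, 10, 9, 2, 1]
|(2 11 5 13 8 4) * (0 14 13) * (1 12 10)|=24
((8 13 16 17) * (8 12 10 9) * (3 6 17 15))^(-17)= (3 12 8 15 17 9 16 6 10 13)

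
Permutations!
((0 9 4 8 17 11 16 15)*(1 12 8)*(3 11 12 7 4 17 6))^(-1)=((0 9 17 12 8 6 3 11 16 15)(1 7 4))^(-1)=(0 15 16 11 3 6 8 12 17 9)(1 4 7)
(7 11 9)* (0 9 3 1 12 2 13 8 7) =(0 9)(1 12 2 13 8 7 11 3) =[9, 12, 13, 1, 4, 5, 6, 11, 7, 0, 10, 3, 2, 8]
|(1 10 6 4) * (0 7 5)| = |(0 7 5)(1 10 6 4)| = 12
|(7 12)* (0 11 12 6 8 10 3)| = |(0 11 12 7 6 8 10 3)| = 8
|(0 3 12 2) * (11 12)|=5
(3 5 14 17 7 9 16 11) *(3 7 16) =(3 5 14 17 16 11 7 9) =[0, 1, 2, 5, 4, 14, 6, 9, 8, 3, 10, 7, 12, 13, 17, 15, 11, 16]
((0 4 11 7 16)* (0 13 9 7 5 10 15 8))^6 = ((0 4 11 5 10 15 8)(7 16 13 9))^6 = (0 8 15 10 5 11 4)(7 13)(9 16)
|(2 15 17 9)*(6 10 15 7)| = 7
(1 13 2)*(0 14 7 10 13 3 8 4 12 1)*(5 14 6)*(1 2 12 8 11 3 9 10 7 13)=(0 6 5 14 13 12 2)(1 9 10)(3 11)(4 8)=[6, 9, 0, 11, 8, 14, 5, 7, 4, 10, 1, 3, 2, 12, 13]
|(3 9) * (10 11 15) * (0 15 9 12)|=7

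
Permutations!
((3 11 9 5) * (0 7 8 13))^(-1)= (0 13 8 7)(3 5 9 11)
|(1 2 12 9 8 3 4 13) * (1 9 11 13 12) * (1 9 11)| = |(1 2 9 8 3 4 12)(11 13)| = 14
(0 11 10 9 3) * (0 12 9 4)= (0 11 10 4)(3 12 9)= [11, 1, 2, 12, 0, 5, 6, 7, 8, 3, 4, 10, 9]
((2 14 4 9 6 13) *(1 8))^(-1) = ((1 8)(2 14 4 9 6 13))^(-1) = (1 8)(2 13 6 9 4 14)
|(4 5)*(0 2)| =2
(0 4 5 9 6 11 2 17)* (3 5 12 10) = [4, 1, 17, 5, 12, 9, 11, 7, 8, 6, 3, 2, 10, 13, 14, 15, 16, 0] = (0 4 12 10 3 5 9 6 11 2 17)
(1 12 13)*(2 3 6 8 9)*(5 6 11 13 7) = [0, 12, 3, 11, 4, 6, 8, 5, 9, 2, 10, 13, 7, 1] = (1 12 7 5 6 8 9 2 3 11 13)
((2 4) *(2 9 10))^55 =(2 10 9 4)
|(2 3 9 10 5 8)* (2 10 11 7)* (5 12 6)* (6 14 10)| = 15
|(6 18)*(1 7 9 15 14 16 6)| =8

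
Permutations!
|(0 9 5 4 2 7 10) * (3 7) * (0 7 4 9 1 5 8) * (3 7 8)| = 10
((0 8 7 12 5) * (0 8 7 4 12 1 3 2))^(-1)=(0 2 3 1 7)(4 8 5 12)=((0 7 1 3 2)(4 12 5 8))^(-1)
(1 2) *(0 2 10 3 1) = [2, 10, 0, 1, 4, 5, 6, 7, 8, 9, 3] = (0 2)(1 10 3)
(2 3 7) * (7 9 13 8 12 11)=(2 3 9 13 8 12 11 7)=[0, 1, 3, 9, 4, 5, 6, 2, 12, 13, 10, 7, 11, 8]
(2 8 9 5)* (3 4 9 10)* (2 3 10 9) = (10)(2 8 9 5 3 4) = [0, 1, 8, 4, 2, 3, 6, 7, 9, 5, 10]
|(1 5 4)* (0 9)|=|(0 9)(1 5 4)|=6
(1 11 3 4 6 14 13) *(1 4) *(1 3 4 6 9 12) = (1 11 4 9 12)(6 14 13) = [0, 11, 2, 3, 9, 5, 14, 7, 8, 12, 10, 4, 1, 6, 13]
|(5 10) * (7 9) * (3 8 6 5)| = |(3 8 6 5 10)(7 9)| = 10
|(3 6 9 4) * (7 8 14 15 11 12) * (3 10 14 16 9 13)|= 30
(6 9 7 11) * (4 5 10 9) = (4 5 10 9 7 11 6) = [0, 1, 2, 3, 5, 10, 4, 11, 8, 7, 9, 6]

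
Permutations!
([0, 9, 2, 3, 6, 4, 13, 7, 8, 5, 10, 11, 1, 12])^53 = (1 6 9 13 5 12 4)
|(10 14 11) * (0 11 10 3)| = |(0 11 3)(10 14)| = 6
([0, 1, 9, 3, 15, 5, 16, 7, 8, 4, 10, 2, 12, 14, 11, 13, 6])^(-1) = (2 11 14 13 15 4 9)(6 16)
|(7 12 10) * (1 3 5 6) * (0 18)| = |(0 18)(1 3 5 6)(7 12 10)| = 12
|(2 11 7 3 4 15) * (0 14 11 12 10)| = 10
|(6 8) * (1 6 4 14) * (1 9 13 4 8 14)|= |(1 6 14 9 13 4)|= 6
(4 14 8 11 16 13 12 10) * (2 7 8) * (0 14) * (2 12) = [14, 1, 7, 3, 0, 5, 6, 8, 11, 9, 4, 16, 10, 2, 12, 15, 13] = (0 14 12 10 4)(2 7 8 11 16 13)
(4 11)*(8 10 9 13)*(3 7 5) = (3 7 5)(4 11)(8 10 9 13) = [0, 1, 2, 7, 11, 3, 6, 5, 10, 13, 9, 4, 12, 8]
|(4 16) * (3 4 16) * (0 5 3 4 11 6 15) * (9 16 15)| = |(0 5 3 11 6 9 16 15)| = 8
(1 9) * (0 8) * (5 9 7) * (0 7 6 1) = (0 8 7 5 9)(1 6) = [8, 6, 2, 3, 4, 9, 1, 5, 7, 0]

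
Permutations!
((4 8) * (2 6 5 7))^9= ((2 6 5 7)(4 8))^9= (2 6 5 7)(4 8)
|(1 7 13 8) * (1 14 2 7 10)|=10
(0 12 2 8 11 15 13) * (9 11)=(0 12 2 8 9 11 15 13)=[12, 1, 8, 3, 4, 5, 6, 7, 9, 11, 10, 15, 2, 0, 14, 13]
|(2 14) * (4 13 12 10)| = 4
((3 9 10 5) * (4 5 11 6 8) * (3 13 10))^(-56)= ((3 9)(4 5 13 10 11 6 8))^(-56)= (13)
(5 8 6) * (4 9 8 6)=(4 9 8)(5 6)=[0, 1, 2, 3, 9, 6, 5, 7, 4, 8]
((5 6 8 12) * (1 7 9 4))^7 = ((1 7 9 4)(5 6 8 12))^7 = (1 4 9 7)(5 12 8 6)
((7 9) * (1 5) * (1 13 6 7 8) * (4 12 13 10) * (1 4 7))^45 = (1 8)(4 5)(6 9)(7 13)(10 12)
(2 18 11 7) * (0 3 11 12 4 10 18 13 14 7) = (0 3 11)(2 13 14 7)(4 10 18 12) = [3, 1, 13, 11, 10, 5, 6, 2, 8, 9, 18, 0, 4, 14, 7, 15, 16, 17, 12]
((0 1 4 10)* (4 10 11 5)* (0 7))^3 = ((0 1 10 7)(4 11 5))^3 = (11)(0 7 10 1)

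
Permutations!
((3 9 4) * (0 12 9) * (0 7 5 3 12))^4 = ((3 7 5)(4 12 9))^4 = (3 7 5)(4 12 9)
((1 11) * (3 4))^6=(11)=((1 11)(3 4))^6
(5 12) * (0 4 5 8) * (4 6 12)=(0 6 12 8)(4 5)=[6, 1, 2, 3, 5, 4, 12, 7, 0, 9, 10, 11, 8]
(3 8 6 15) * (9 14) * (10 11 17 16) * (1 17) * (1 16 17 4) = (17)(1 4)(3 8 6 15)(9 14)(10 11 16) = [0, 4, 2, 8, 1, 5, 15, 7, 6, 14, 11, 16, 12, 13, 9, 3, 10, 17]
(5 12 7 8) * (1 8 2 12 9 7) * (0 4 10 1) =(0 4 10 1 8 5 9 7 2 12) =[4, 8, 12, 3, 10, 9, 6, 2, 5, 7, 1, 11, 0]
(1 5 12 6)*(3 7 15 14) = [0, 5, 2, 7, 4, 12, 1, 15, 8, 9, 10, 11, 6, 13, 3, 14] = (1 5 12 6)(3 7 15 14)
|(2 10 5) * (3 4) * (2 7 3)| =6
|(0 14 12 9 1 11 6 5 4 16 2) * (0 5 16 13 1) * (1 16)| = |(0 14 12 9)(1 11 6)(2 5 4 13 16)| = 60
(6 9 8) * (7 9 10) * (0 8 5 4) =(0 8 6 10 7 9 5 4) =[8, 1, 2, 3, 0, 4, 10, 9, 6, 5, 7]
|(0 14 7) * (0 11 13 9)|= 6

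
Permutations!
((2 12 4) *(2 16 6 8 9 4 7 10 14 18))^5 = (2 18 14 10 7 12)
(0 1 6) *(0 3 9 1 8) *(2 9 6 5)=[8, 5, 9, 6, 4, 2, 3, 7, 0, 1]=(0 8)(1 5 2 9)(3 6)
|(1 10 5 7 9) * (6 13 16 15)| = |(1 10 5 7 9)(6 13 16 15)| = 20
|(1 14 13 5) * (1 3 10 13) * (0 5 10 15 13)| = 6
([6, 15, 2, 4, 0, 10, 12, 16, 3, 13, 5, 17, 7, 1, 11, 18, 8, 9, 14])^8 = [0, 1, 2, 3, 4, 5, 6, 7, 8, 9, 10, 11, 12, 13, 14, 15, 16, 17, 18]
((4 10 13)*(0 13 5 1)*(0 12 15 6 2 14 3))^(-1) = (0 3 14 2 6 15 12 1 5 10 4 13)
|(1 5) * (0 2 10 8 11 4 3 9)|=8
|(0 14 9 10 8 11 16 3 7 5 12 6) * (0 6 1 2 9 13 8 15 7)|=|(0 14 13 8 11 16 3)(1 2 9 10 15 7 5 12)|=56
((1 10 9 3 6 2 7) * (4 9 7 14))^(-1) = ((1 10 7)(2 14 4 9 3 6))^(-1) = (1 7 10)(2 6 3 9 4 14)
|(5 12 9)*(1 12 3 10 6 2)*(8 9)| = |(1 12 8 9 5 3 10 6 2)| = 9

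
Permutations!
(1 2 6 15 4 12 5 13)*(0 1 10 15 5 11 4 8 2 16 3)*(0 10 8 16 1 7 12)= (0 7 12 11 4)(2 6 5 13 8)(3 10 15 16)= [7, 1, 6, 10, 0, 13, 5, 12, 2, 9, 15, 4, 11, 8, 14, 16, 3]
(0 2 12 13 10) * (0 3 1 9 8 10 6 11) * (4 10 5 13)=(0 2 12 4 10 3 1 9 8 5 13 6 11)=[2, 9, 12, 1, 10, 13, 11, 7, 5, 8, 3, 0, 4, 6]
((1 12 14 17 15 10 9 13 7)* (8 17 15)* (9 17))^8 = (1 13 8 10 14)(7 9 17 15 12)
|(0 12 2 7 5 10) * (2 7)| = 5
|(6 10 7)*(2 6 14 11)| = |(2 6 10 7 14 11)| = 6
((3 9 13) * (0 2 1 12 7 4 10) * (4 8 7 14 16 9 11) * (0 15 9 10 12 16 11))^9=((0 2 1 16 10 15 9 13 3)(4 12 14 11)(7 8))^9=(16)(4 12 14 11)(7 8)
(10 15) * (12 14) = (10 15)(12 14) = [0, 1, 2, 3, 4, 5, 6, 7, 8, 9, 15, 11, 14, 13, 12, 10]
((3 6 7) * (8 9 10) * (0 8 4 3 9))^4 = (3 10 7)(4 9 6)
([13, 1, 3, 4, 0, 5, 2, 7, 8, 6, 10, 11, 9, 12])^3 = (0 9 3 13 6 4 12 2)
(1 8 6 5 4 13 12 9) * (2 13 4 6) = [0, 8, 13, 3, 4, 6, 5, 7, 2, 1, 10, 11, 9, 12] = (1 8 2 13 12 9)(5 6)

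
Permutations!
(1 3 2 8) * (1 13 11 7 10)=(1 3 2 8 13 11 7 10)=[0, 3, 8, 2, 4, 5, 6, 10, 13, 9, 1, 7, 12, 11]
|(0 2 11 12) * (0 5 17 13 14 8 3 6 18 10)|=13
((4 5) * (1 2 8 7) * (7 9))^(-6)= (1 7 9 8 2)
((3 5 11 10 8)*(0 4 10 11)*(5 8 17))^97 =((0 4 10 17 5)(3 8))^97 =(0 10 5 4 17)(3 8)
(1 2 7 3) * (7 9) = (1 2 9 7 3) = [0, 2, 9, 1, 4, 5, 6, 3, 8, 7]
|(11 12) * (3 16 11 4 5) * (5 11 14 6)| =15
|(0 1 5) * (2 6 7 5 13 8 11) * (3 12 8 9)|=12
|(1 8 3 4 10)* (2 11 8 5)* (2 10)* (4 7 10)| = 9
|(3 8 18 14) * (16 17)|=|(3 8 18 14)(16 17)|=4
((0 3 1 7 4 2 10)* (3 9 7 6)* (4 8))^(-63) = ((0 9 7 8 4 2 10)(1 6 3))^(-63) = (10)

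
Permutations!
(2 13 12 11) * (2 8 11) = (2 13 12)(8 11) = [0, 1, 13, 3, 4, 5, 6, 7, 11, 9, 10, 8, 2, 12]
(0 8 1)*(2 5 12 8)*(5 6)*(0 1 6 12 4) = (0 2 12 8 6 5 4) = [2, 1, 12, 3, 0, 4, 5, 7, 6, 9, 10, 11, 8]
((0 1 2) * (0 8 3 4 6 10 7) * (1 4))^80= (10)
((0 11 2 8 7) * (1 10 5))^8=(0 8 11 7 2)(1 5 10)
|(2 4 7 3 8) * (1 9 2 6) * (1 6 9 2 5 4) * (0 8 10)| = |(0 8 9 5 4 7 3 10)(1 2)| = 8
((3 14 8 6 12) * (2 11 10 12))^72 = (14)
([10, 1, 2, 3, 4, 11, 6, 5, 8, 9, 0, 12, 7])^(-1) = [10, 1, 2, 3, 4, 7, 6, 12, 8, 9, 0, 5, 11]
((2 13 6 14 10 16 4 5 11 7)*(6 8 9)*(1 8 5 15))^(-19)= (1 15 4 16 10 14 6 9 8)(2 13 5 11 7)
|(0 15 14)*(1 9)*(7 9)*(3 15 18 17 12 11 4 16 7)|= 13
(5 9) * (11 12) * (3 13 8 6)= (3 13 8 6)(5 9)(11 12)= [0, 1, 2, 13, 4, 9, 3, 7, 6, 5, 10, 12, 11, 8]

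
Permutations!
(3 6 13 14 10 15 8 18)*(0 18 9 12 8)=(0 18 3 6 13 14 10 15)(8 9 12)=[18, 1, 2, 6, 4, 5, 13, 7, 9, 12, 15, 11, 8, 14, 10, 0, 16, 17, 3]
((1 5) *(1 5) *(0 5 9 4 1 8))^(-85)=((0 5 9 4 1 8))^(-85)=(0 8 1 4 9 5)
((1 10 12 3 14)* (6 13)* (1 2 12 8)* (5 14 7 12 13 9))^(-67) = ((1 10 8)(2 13 6 9 5 14)(3 7 12))^(-67) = (1 8 10)(2 14 5 9 6 13)(3 12 7)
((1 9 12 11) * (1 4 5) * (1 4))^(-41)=((1 9 12 11)(4 5))^(-41)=(1 11 12 9)(4 5)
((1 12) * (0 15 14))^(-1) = ((0 15 14)(1 12))^(-1) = (0 14 15)(1 12)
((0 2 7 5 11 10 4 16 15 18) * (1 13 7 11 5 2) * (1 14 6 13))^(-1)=(0 18 15 16 4 10 11 2 7 13 6 14)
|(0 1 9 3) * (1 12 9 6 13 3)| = |(0 12 9 1 6 13 3)| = 7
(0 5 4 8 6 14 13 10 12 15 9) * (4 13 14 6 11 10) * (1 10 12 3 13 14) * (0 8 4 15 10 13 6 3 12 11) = (0 5 14 1 13 15 9 8)(3 6)(10 12) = [5, 13, 2, 6, 4, 14, 3, 7, 0, 8, 12, 11, 10, 15, 1, 9]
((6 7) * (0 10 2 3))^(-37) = (0 3 2 10)(6 7)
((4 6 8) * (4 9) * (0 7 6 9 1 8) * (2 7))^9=((0 2 7 6)(1 8)(4 9))^9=(0 2 7 6)(1 8)(4 9)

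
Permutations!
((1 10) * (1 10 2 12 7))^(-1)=((1 2 12 7))^(-1)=(1 7 12 2)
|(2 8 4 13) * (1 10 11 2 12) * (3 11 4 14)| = |(1 10 4 13 12)(2 8 14 3 11)| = 5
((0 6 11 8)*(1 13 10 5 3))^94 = ((0 6 11 8)(1 13 10 5 3))^94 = (0 11)(1 3 5 10 13)(6 8)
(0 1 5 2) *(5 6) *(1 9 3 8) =[9, 6, 0, 8, 4, 2, 5, 7, 1, 3] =(0 9 3 8 1 6 5 2)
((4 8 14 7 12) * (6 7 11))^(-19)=(4 14 6 12 8 11 7)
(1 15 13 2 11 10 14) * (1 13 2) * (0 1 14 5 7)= [1, 15, 11, 3, 4, 7, 6, 0, 8, 9, 5, 10, 12, 14, 13, 2]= (0 1 15 2 11 10 5 7)(13 14)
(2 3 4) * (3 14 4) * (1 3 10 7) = (1 3 10 7)(2 14 4) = [0, 3, 14, 10, 2, 5, 6, 1, 8, 9, 7, 11, 12, 13, 4]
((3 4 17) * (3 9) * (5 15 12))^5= ((3 4 17 9)(5 15 12))^5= (3 4 17 9)(5 12 15)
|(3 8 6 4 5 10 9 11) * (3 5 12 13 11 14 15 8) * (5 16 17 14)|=|(4 12 13 11 16 17 14 15 8 6)(5 10 9)|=30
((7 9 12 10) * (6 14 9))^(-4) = ((6 14 9 12 10 7))^(-4) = (6 9 10)(7 14 12)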